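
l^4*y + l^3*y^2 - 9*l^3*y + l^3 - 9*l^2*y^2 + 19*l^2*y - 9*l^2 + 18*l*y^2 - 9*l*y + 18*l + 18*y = (l - 6)*(l - 3)*(l + y)*(l*y + 1)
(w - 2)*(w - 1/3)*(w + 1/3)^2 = w^4 - 5*w^3/3 - 7*w^2/9 + 5*w/27 + 2/27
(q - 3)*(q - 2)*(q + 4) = q^3 - q^2 - 14*q + 24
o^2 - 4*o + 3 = (o - 3)*(o - 1)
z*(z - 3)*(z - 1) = z^3 - 4*z^2 + 3*z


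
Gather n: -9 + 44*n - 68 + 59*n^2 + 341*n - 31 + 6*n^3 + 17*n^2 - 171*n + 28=6*n^3 + 76*n^2 + 214*n - 80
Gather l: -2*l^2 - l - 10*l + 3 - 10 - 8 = -2*l^2 - 11*l - 15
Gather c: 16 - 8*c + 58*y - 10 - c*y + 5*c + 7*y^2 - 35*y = c*(-y - 3) + 7*y^2 + 23*y + 6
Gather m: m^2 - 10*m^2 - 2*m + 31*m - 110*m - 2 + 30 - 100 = -9*m^2 - 81*m - 72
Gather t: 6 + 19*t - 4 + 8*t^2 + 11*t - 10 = 8*t^2 + 30*t - 8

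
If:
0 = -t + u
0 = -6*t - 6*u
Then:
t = 0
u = 0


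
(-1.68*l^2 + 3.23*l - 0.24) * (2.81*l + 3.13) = -4.7208*l^3 + 3.8179*l^2 + 9.4355*l - 0.7512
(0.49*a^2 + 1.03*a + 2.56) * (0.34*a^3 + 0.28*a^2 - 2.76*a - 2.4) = 0.1666*a^5 + 0.4874*a^4 - 0.1936*a^3 - 3.302*a^2 - 9.5376*a - 6.144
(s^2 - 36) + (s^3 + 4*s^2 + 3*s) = s^3 + 5*s^2 + 3*s - 36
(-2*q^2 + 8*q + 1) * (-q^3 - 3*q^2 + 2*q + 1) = 2*q^5 - 2*q^4 - 29*q^3 + 11*q^2 + 10*q + 1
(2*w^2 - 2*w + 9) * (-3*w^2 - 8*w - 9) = -6*w^4 - 10*w^3 - 29*w^2 - 54*w - 81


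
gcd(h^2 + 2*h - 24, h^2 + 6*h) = h + 6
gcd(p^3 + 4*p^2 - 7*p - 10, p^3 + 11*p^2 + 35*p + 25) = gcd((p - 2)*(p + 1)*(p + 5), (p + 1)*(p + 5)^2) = p^2 + 6*p + 5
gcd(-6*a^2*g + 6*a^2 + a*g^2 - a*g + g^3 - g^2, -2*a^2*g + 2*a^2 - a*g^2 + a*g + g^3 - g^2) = 2*a*g - 2*a - g^2 + g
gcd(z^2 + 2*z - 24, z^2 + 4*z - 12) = z + 6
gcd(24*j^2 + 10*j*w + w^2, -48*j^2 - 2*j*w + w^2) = 6*j + w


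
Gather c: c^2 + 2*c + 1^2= c^2 + 2*c + 1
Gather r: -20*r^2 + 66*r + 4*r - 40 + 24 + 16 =-20*r^2 + 70*r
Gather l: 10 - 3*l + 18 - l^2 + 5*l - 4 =-l^2 + 2*l + 24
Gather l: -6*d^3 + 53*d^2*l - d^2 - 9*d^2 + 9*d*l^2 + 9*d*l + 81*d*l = -6*d^3 - 10*d^2 + 9*d*l^2 + l*(53*d^2 + 90*d)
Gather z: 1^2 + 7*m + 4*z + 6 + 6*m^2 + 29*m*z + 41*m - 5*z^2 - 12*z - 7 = 6*m^2 + 48*m - 5*z^2 + z*(29*m - 8)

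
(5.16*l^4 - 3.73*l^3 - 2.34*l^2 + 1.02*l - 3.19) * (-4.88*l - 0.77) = -25.1808*l^5 + 14.2292*l^4 + 14.2913*l^3 - 3.1758*l^2 + 14.7818*l + 2.4563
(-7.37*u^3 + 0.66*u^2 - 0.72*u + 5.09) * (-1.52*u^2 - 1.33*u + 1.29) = 11.2024*u^5 + 8.7989*u^4 - 9.2907*u^3 - 5.9278*u^2 - 7.6985*u + 6.5661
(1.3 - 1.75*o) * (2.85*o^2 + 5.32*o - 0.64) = -4.9875*o^3 - 5.605*o^2 + 8.036*o - 0.832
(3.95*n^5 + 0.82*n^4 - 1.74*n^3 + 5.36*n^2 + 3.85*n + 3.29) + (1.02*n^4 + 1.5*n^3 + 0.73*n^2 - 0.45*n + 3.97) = 3.95*n^5 + 1.84*n^4 - 0.24*n^3 + 6.09*n^2 + 3.4*n + 7.26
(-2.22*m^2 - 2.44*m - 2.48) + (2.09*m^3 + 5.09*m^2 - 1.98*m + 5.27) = 2.09*m^3 + 2.87*m^2 - 4.42*m + 2.79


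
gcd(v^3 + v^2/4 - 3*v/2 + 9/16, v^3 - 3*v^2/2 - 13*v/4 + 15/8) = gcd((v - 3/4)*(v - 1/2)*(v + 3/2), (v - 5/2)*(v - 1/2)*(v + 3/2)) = v^2 + v - 3/4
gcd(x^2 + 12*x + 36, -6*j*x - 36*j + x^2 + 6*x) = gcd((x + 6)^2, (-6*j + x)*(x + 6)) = x + 6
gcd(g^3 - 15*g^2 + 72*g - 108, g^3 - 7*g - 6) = g - 3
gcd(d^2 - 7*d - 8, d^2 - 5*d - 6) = d + 1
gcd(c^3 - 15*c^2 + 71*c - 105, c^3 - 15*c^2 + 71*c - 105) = c^3 - 15*c^2 + 71*c - 105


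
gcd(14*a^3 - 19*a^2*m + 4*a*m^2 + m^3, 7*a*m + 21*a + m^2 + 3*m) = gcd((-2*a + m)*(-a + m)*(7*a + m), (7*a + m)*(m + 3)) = 7*a + m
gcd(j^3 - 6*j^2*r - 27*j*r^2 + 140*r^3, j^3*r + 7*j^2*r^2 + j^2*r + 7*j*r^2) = 1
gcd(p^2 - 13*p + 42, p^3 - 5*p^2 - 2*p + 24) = 1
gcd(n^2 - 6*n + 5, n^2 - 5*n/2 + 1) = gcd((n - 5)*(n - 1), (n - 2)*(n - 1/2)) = 1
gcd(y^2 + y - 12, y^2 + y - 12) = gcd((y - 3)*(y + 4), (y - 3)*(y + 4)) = y^2 + y - 12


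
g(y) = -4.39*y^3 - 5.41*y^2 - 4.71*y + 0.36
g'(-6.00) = -413.91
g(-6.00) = 782.10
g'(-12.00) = -1771.35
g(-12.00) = 6863.76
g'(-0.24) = -2.87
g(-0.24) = 1.24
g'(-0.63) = -3.12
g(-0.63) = 2.28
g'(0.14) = -6.48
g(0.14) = -0.42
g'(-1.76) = -26.46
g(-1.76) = 15.82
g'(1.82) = -68.03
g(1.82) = -52.60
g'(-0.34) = -2.55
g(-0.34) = 1.51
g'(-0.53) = -2.67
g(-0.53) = 1.99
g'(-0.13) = -3.53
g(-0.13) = 0.89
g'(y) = -13.17*y^2 - 10.82*y - 4.71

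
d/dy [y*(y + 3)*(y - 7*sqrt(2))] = 3*y^2 - 14*sqrt(2)*y + 6*y - 21*sqrt(2)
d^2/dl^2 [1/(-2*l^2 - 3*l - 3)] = 2*(4*l^2 + 6*l - (4*l + 3)^2 + 6)/(2*l^2 + 3*l + 3)^3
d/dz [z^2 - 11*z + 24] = 2*z - 11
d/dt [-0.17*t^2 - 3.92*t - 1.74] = -0.34*t - 3.92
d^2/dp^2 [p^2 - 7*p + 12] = 2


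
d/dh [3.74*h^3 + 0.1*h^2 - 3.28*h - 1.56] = 11.22*h^2 + 0.2*h - 3.28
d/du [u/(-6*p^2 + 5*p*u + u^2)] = (-6*p^2 + 5*p*u + u^2 - u*(5*p + 2*u))/(-6*p^2 + 5*p*u + u^2)^2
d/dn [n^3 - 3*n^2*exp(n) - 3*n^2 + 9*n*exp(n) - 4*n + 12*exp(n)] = -3*n^2*exp(n) + 3*n^2 + 3*n*exp(n) - 6*n + 21*exp(n) - 4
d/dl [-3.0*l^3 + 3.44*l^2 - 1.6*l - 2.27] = -9.0*l^2 + 6.88*l - 1.6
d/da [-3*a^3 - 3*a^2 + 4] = 3*a*(-3*a - 2)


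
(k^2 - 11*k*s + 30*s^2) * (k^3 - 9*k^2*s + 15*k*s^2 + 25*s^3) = k^5 - 20*k^4*s + 144*k^3*s^2 - 410*k^2*s^3 + 175*k*s^4 + 750*s^5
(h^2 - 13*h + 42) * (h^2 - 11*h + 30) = h^4 - 24*h^3 + 215*h^2 - 852*h + 1260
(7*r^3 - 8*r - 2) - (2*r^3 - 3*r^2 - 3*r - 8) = 5*r^3 + 3*r^2 - 5*r + 6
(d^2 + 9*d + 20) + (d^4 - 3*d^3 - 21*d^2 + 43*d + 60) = d^4 - 3*d^3 - 20*d^2 + 52*d + 80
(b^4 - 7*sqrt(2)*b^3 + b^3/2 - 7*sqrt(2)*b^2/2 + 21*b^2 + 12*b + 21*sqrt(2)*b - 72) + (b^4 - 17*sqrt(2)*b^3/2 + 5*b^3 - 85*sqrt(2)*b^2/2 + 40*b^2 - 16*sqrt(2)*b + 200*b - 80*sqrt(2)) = 2*b^4 - 31*sqrt(2)*b^3/2 + 11*b^3/2 - 46*sqrt(2)*b^2 + 61*b^2 + 5*sqrt(2)*b + 212*b - 80*sqrt(2) - 72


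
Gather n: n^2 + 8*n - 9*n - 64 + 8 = n^2 - n - 56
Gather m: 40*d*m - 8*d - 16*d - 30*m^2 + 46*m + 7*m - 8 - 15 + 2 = -24*d - 30*m^2 + m*(40*d + 53) - 21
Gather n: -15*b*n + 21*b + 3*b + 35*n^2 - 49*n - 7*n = 24*b + 35*n^2 + n*(-15*b - 56)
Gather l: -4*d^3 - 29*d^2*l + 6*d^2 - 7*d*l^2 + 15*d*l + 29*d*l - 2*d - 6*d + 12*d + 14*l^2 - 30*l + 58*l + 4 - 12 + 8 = -4*d^3 + 6*d^2 + 4*d + l^2*(14 - 7*d) + l*(-29*d^2 + 44*d + 28)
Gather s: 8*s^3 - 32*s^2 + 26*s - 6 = 8*s^3 - 32*s^2 + 26*s - 6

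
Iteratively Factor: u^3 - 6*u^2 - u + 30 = (u - 5)*(u^2 - u - 6) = (u - 5)*(u - 3)*(u + 2)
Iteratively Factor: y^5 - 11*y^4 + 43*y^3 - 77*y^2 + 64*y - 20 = (y - 1)*(y^4 - 10*y^3 + 33*y^2 - 44*y + 20) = (y - 2)*(y - 1)*(y^3 - 8*y^2 + 17*y - 10) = (y - 5)*(y - 2)*(y - 1)*(y^2 - 3*y + 2) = (y - 5)*(y - 2)*(y - 1)^2*(y - 2)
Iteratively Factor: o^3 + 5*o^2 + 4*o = (o)*(o^2 + 5*o + 4) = o*(o + 4)*(o + 1)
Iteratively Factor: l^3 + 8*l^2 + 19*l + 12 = (l + 4)*(l^2 + 4*l + 3) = (l + 3)*(l + 4)*(l + 1)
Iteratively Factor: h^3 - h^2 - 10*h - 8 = (h + 1)*(h^2 - 2*h - 8) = (h + 1)*(h + 2)*(h - 4)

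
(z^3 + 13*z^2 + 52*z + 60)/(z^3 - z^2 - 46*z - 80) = (z + 6)/(z - 8)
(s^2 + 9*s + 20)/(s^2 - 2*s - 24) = (s + 5)/(s - 6)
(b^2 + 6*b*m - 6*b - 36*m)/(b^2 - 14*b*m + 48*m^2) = (b^2 + 6*b*m - 6*b - 36*m)/(b^2 - 14*b*m + 48*m^2)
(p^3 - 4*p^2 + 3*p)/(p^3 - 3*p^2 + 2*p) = (p - 3)/(p - 2)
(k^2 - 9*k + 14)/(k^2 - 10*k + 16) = (k - 7)/(k - 8)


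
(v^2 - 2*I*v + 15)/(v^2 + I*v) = (v^2 - 2*I*v + 15)/(v*(v + I))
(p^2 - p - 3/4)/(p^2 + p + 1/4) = (2*p - 3)/(2*p + 1)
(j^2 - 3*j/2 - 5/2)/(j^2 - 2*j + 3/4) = 2*(2*j^2 - 3*j - 5)/(4*j^2 - 8*j + 3)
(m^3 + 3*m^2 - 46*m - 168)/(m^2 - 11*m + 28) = (m^2 + 10*m + 24)/(m - 4)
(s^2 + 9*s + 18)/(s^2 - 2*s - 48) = (s + 3)/(s - 8)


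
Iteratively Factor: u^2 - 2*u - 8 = (u + 2)*(u - 4)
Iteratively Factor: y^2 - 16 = (y + 4)*(y - 4)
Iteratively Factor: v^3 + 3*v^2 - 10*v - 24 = (v + 2)*(v^2 + v - 12) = (v + 2)*(v + 4)*(v - 3)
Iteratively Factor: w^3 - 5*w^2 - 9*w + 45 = (w + 3)*(w^2 - 8*w + 15) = (w - 5)*(w + 3)*(w - 3)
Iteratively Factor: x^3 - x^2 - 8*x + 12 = (x - 2)*(x^2 + x - 6) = (x - 2)*(x + 3)*(x - 2)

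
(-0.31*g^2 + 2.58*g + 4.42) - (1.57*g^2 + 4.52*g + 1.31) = -1.88*g^2 - 1.94*g + 3.11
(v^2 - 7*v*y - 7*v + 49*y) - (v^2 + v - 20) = -7*v*y - 8*v + 49*y + 20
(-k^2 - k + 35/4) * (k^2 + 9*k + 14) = -k^4 - 10*k^3 - 57*k^2/4 + 259*k/4 + 245/2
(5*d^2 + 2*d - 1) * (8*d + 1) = 40*d^3 + 21*d^2 - 6*d - 1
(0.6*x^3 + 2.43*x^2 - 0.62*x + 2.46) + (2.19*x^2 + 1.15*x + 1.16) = 0.6*x^3 + 4.62*x^2 + 0.53*x + 3.62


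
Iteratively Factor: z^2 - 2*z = (z - 2)*(z)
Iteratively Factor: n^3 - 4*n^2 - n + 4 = (n - 1)*(n^2 - 3*n - 4) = (n - 4)*(n - 1)*(n + 1)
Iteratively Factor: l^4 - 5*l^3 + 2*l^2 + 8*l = (l - 4)*(l^3 - l^2 - 2*l) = (l - 4)*(l - 2)*(l^2 + l) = l*(l - 4)*(l - 2)*(l + 1)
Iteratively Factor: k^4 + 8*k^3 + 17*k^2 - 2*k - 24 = (k + 4)*(k^3 + 4*k^2 + k - 6) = (k + 3)*(k + 4)*(k^2 + k - 2) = (k + 2)*(k + 3)*(k + 4)*(k - 1)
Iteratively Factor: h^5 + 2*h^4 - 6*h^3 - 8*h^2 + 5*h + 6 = (h + 3)*(h^4 - h^3 - 3*h^2 + h + 2) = (h - 2)*(h + 3)*(h^3 + h^2 - h - 1) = (h - 2)*(h - 1)*(h + 3)*(h^2 + 2*h + 1) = (h - 2)*(h - 1)*(h + 1)*(h + 3)*(h + 1)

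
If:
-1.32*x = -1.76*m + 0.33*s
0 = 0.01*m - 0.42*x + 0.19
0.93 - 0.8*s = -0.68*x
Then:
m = 0.64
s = 1.56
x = 0.47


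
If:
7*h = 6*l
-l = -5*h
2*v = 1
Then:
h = 0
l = 0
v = 1/2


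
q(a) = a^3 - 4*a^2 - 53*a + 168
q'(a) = 3*a^2 - 8*a - 53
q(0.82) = 122.40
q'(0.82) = -57.54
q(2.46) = 28.30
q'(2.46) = -54.53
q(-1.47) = 234.09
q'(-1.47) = -34.76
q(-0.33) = 185.02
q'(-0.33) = -50.03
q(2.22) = 41.57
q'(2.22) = -55.97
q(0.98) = 113.16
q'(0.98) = -57.96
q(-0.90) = 211.73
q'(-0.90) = -43.37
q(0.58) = 136.11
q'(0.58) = -56.63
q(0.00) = 168.00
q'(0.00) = -53.00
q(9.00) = 96.00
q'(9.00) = 118.00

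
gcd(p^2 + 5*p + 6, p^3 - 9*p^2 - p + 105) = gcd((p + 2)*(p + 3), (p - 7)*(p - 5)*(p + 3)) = p + 3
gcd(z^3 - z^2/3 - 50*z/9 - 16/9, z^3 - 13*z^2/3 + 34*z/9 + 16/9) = z^2 - 7*z/3 - 8/9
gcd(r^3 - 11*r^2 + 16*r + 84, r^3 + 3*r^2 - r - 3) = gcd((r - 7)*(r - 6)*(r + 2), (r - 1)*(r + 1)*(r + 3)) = 1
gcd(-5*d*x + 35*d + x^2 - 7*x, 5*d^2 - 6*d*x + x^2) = -5*d + x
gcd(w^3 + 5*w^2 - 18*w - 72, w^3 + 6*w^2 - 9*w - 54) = w^2 + 9*w + 18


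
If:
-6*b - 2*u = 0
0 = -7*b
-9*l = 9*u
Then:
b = 0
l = 0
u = 0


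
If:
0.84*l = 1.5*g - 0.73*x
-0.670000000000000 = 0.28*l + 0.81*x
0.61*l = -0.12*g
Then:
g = -0.37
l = 0.07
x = -0.85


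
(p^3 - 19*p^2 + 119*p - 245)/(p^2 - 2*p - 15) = (p^2 - 14*p + 49)/(p + 3)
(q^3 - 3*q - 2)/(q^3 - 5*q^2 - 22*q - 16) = (q^2 - q - 2)/(q^2 - 6*q - 16)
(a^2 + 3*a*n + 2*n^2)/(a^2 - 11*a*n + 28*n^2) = (a^2 + 3*a*n + 2*n^2)/(a^2 - 11*a*n + 28*n^2)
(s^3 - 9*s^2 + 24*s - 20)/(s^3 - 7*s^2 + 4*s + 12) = (s^2 - 7*s + 10)/(s^2 - 5*s - 6)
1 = 1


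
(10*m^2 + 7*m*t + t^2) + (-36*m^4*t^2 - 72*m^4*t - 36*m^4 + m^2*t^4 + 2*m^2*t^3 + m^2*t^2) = -36*m^4*t^2 - 72*m^4*t - 36*m^4 + m^2*t^4 + 2*m^2*t^3 + m^2*t^2 + 10*m^2 + 7*m*t + t^2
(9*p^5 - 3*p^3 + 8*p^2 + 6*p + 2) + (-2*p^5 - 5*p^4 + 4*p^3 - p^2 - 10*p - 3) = 7*p^5 - 5*p^4 + p^3 + 7*p^2 - 4*p - 1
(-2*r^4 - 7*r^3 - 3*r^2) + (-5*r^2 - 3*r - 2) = -2*r^4 - 7*r^3 - 8*r^2 - 3*r - 2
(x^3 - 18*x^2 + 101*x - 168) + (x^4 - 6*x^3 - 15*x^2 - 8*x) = x^4 - 5*x^3 - 33*x^2 + 93*x - 168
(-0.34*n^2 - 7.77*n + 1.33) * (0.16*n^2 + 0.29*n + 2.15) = -0.0544*n^4 - 1.3418*n^3 - 2.7715*n^2 - 16.3198*n + 2.8595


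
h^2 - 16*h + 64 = (h - 8)^2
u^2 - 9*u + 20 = (u - 5)*(u - 4)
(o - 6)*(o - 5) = o^2 - 11*o + 30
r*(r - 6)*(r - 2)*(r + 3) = r^4 - 5*r^3 - 12*r^2 + 36*r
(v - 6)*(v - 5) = v^2 - 11*v + 30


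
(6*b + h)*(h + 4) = 6*b*h + 24*b + h^2 + 4*h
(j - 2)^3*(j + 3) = j^4 - 3*j^3 - 6*j^2 + 28*j - 24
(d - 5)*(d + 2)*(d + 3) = d^3 - 19*d - 30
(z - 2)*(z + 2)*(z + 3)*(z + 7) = z^4 + 10*z^3 + 17*z^2 - 40*z - 84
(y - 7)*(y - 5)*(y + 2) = y^3 - 10*y^2 + 11*y + 70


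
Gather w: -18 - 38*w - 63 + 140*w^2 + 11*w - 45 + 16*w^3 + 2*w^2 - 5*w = 16*w^3 + 142*w^2 - 32*w - 126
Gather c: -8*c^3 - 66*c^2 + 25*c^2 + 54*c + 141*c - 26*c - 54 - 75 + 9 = -8*c^3 - 41*c^2 + 169*c - 120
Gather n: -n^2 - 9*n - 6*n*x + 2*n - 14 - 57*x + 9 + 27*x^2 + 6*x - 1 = -n^2 + n*(-6*x - 7) + 27*x^2 - 51*x - 6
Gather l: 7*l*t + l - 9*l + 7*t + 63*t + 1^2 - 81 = l*(7*t - 8) + 70*t - 80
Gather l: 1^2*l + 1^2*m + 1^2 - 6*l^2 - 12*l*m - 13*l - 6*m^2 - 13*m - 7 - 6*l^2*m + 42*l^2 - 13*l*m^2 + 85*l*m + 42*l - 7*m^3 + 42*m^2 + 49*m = l^2*(36 - 6*m) + l*(-13*m^2 + 73*m + 30) - 7*m^3 + 36*m^2 + 37*m - 6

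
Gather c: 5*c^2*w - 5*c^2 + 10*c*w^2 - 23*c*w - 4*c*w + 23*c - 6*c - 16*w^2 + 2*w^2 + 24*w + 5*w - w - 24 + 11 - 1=c^2*(5*w - 5) + c*(10*w^2 - 27*w + 17) - 14*w^2 + 28*w - 14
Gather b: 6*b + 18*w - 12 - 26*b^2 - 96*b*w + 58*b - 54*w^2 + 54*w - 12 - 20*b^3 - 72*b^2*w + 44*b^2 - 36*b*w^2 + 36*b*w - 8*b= -20*b^3 + b^2*(18 - 72*w) + b*(-36*w^2 - 60*w + 56) - 54*w^2 + 72*w - 24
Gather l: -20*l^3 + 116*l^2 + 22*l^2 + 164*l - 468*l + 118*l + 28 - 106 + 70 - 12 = -20*l^3 + 138*l^2 - 186*l - 20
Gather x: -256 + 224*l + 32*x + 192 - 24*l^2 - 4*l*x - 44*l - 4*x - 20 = -24*l^2 + 180*l + x*(28 - 4*l) - 84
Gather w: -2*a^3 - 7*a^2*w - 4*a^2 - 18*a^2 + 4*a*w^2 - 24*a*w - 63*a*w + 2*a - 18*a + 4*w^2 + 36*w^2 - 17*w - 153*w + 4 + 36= -2*a^3 - 22*a^2 - 16*a + w^2*(4*a + 40) + w*(-7*a^2 - 87*a - 170) + 40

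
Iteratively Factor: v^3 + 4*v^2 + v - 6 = (v + 2)*(v^2 + 2*v - 3) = (v - 1)*(v + 2)*(v + 3)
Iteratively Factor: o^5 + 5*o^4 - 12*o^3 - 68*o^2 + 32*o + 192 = (o + 4)*(o^4 + o^3 - 16*o^2 - 4*o + 48) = (o - 3)*(o + 4)*(o^3 + 4*o^2 - 4*o - 16) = (o - 3)*(o + 2)*(o + 4)*(o^2 + 2*o - 8) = (o - 3)*(o + 2)*(o + 4)^2*(o - 2)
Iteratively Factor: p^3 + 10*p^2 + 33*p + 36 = (p + 4)*(p^2 + 6*p + 9) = (p + 3)*(p + 4)*(p + 3)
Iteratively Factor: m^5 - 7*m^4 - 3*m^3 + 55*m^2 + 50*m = (m + 1)*(m^4 - 8*m^3 + 5*m^2 + 50*m) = (m - 5)*(m + 1)*(m^3 - 3*m^2 - 10*m) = (m - 5)*(m + 1)*(m + 2)*(m^2 - 5*m) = (m - 5)^2*(m + 1)*(m + 2)*(m)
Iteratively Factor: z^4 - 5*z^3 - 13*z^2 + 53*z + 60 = (z + 1)*(z^3 - 6*z^2 - 7*z + 60) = (z - 5)*(z + 1)*(z^2 - z - 12) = (z - 5)*(z - 4)*(z + 1)*(z + 3)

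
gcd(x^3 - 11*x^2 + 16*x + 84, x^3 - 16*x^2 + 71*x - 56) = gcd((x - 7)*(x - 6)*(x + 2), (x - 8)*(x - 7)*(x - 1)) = x - 7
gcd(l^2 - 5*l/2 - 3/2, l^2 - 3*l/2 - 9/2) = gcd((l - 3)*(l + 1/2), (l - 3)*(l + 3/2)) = l - 3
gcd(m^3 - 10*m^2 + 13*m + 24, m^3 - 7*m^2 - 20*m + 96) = m^2 - 11*m + 24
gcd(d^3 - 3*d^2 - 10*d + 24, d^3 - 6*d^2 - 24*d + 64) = d - 2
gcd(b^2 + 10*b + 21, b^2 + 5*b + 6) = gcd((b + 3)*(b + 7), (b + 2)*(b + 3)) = b + 3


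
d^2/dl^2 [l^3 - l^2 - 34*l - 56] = 6*l - 2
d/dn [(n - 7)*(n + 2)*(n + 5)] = 3*n^2 - 39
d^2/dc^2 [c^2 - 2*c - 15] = 2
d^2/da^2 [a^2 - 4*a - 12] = 2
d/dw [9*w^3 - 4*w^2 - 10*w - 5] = 27*w^2 - 8*w - 10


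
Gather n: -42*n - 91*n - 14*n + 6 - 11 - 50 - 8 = -147*n - 63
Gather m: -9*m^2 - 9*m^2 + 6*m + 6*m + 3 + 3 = -18*m^2 + 12*m + 6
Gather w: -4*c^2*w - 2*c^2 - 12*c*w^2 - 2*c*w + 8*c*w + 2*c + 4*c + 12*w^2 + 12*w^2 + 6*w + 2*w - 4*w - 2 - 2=-2*c^2 + 6*c + w^2*(24 - 12*c) + w*(-4*c^2 + 6*c + 4) - 4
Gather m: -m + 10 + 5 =15 - m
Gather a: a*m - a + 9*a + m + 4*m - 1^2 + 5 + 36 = a*(m + 8) + 5*m + 40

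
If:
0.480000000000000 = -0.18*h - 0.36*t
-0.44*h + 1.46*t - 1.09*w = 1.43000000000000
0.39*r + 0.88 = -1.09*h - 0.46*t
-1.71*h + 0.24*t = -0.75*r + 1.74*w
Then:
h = 2.82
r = -6.90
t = -2.74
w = -6.12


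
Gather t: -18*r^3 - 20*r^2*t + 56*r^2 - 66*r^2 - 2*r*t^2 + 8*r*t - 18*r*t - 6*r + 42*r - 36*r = -18*r^3 - 10*r^2 - 2*r*t^2 + t*(-20*r^2 - 10*r)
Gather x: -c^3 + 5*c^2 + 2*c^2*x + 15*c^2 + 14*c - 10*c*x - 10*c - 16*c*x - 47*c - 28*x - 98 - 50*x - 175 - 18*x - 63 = -c^3 + 20*c^2 - 43*c + x*(2*c^2 - 26*c - 96) - 336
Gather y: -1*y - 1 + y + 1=0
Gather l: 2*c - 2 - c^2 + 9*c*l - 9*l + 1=-c^2 + 2*c + l*(9*c - 9) - 1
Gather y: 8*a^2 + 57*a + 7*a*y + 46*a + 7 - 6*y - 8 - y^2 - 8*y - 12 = 8*a^2 + 103*a - y^2 + y*(7*a - 14) - 13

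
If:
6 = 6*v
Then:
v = 1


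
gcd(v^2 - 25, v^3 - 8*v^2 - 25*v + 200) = v^2 - 25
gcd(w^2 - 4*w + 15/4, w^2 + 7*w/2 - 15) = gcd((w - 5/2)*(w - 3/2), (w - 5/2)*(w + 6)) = w - 5/2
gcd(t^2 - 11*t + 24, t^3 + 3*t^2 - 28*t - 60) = 1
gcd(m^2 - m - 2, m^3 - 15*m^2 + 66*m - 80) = m - 2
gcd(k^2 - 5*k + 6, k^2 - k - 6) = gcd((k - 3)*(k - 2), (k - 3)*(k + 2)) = k - 3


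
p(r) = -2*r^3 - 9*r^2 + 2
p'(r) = -6*r^2 - 18*r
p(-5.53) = 65.00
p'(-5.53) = -83.95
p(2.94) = -126.62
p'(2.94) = -104.78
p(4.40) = -342.61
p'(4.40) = -195.36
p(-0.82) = -2.95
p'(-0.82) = 10.73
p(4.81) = -428.79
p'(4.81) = -225.40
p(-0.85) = -3.27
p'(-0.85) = 10.96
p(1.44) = -22.63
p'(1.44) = -38.36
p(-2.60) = -23.69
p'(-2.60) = 6.24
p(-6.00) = 110.00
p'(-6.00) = -108.00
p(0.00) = 2.00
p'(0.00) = 0.00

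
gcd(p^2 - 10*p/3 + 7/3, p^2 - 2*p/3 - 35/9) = p - 7/3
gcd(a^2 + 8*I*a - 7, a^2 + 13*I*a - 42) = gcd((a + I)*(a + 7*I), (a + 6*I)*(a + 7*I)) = a + 7*I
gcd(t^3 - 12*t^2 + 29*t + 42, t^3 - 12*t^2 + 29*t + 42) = t^3 - 12*t^2 + 29*t + 42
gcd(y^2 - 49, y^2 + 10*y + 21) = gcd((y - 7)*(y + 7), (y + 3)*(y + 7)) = y + 7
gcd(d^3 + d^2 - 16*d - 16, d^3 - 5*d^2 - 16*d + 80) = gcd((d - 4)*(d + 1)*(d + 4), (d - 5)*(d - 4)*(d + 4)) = d^2 - 16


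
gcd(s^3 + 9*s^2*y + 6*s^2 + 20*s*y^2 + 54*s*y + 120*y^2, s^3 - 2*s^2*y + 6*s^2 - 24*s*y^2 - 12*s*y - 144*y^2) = s^2 + 4*s*y + 6*s + 24*y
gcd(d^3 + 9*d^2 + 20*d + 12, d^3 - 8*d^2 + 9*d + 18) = d + 1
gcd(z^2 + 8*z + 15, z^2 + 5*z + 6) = z + 3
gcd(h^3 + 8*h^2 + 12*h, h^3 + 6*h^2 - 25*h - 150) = h + 6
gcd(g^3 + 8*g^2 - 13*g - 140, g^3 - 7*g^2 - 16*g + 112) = g - 4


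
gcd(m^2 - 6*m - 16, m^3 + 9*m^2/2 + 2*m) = 1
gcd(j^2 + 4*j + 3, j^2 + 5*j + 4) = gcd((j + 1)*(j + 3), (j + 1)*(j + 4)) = j + 1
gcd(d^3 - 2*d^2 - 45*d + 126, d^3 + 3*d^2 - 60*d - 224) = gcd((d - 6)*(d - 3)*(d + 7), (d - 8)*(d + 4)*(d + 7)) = d + 7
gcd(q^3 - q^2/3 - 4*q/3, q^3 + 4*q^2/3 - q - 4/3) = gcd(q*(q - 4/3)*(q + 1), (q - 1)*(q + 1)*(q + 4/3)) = q + 1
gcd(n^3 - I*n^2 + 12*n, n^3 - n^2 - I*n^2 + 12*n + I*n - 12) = n^2 - I*n + 12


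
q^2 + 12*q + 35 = (q + 5)*(q + 7)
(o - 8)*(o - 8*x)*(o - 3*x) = o^3 - 11*o^2*x - 8*o^2 + 24*o*x^2 + 88*o*x - 192*x^2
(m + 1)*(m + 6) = m^2 + 7*m + 6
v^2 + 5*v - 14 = (v - 2)*(v + 7)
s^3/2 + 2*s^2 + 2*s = s*(s/2 + 1)*(s + 2)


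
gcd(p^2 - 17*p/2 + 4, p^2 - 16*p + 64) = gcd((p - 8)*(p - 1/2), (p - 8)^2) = p - 8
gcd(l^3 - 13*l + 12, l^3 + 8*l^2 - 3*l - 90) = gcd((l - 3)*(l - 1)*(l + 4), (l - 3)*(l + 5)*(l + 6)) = l - 3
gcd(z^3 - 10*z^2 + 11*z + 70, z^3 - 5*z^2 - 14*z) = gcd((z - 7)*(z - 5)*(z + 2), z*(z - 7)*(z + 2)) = z^2 - 5*z - 14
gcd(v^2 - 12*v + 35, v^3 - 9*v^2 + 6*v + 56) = v - 7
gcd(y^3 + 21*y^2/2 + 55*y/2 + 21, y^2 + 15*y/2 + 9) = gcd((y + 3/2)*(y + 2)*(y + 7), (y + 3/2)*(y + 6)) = y + 3/2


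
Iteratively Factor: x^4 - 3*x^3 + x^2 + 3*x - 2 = (x - 1)*(x^3 - 2*x^2 - x + 2) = (x - 1)^2*(x^2 - x - 2) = (x - 2)*(x - 1)^2*(x + 1)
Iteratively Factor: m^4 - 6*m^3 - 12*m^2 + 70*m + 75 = (m - 5)*(m^3 - m^2 - 17*m - 15) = (m - 5)*(m + 1)*(m^2 - 2*m - 15) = (m - 5)*(m + 1)*(m + 3)*(m - 5)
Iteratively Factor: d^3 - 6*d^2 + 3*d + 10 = (d - 5)*(d^2 - d - 2) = (d - 5)*(d - 2)*(d + 1)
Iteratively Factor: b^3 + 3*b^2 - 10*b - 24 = (b - 3)*(b^2 + 6*b + 8) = (b - 3)*(b + 2)*(b + 4)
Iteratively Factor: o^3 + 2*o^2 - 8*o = (o - 2)*(o^2 + 4*o) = (o - 2)*(o + 4)*(o)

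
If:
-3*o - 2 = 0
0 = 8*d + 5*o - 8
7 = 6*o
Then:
No Solution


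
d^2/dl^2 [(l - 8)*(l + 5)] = 2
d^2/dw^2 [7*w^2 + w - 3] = 14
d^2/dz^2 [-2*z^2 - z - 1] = -4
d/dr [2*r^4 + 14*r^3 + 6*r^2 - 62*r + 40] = 8*r^3 + 42*r^2 + 12*r - 62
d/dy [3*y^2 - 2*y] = 6*y - 2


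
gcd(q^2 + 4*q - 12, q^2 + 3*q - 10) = q - 2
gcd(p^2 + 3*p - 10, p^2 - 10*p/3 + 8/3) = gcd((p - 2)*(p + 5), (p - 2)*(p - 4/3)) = p - 2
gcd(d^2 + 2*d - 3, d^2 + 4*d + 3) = d + 3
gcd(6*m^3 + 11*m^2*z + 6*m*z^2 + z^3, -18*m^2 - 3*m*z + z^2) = 3*m + z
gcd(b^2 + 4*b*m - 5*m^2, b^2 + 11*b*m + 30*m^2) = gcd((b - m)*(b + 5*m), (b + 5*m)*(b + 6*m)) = b + 5*m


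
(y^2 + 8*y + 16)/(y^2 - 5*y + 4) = (y^2 + 8*y + 16)/(y^2 - 5*y + 4)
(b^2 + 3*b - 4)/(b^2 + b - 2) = (b + 4)/(b + 2)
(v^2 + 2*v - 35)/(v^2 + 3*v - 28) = (v - 5)/(v - 4)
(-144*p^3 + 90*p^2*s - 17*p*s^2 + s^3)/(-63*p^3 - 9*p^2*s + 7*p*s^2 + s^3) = (48*p^2 - 14*p*s + s^2)/(21*p^2 + 10*p*s + s^2)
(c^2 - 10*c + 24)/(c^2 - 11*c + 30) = (c - 4)/(c - 5)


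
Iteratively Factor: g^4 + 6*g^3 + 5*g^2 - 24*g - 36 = (g - 2)*(g^3 + 8*g^2 + 21*g + 18) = (g - 2)*(g + 3)*(g^2 + 5*g + 6) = (g - 2)*(g + 2)*(g + 3)*(g + 3)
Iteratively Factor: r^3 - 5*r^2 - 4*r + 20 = (r - 5)*(r^2 - 4) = (r - 5)*(r + 2)*(r - 2)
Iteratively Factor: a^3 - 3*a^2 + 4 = (a + 1)*(a^2 - 4*a + 4) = (a - 2)*(a + 1)*(a - 2)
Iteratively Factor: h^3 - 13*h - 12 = (h - 4)*(h^2 + 4*h + 3) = (h - 4)*(h + 1)*(h + 3)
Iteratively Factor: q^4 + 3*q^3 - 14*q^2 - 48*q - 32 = (q + 4)*(q^3 - q^2 - 10*q - 8) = (q + 1)*(q + 4)*(q^2 - 2*q - 8) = (q + 1)*(q + 2)*(q + 4)*(q - 4)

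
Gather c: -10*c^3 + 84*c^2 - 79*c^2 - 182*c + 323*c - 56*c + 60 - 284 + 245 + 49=-10*c^3 + 5*c^2 + 85*c + 70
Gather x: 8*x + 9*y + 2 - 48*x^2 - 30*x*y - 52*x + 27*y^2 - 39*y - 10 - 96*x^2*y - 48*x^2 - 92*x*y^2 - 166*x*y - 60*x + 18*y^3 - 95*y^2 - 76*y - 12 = x^2*(-96*y - 96) + x*(-92*y^2 - 196*y - 104) + 18*y^3 - 68*y^2 - 106*y - 20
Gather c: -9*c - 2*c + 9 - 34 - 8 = -11*c - 33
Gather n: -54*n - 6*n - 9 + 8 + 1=-60*n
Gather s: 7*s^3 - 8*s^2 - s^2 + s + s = 7*s^3 - 9*s^2 + 2*s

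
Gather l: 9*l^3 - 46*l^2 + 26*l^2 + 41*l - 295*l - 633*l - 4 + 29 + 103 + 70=9*l^3 - 20*l^2 - 887*l + 198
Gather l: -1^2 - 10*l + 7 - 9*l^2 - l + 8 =-9*l^2 - 11*l + 14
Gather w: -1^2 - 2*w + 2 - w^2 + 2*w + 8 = 9 - w^2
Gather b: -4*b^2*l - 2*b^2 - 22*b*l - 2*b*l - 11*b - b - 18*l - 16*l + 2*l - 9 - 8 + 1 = b^2*(-4*l - 2) + b*(-24*l - 12) - 32*l - 16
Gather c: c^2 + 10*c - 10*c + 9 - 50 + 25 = c^2 - 16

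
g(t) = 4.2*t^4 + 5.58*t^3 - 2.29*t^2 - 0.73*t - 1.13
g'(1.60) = 103.61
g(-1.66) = 0.14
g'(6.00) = 4203.23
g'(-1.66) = -23.85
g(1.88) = 78.95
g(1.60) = 42.22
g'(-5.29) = -1995.05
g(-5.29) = 2401.67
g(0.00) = -1.13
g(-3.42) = 325.96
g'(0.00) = -0.73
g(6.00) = 6560.53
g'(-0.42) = 2.90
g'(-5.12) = -1793.31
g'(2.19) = 245.98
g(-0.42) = -1.51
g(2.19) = 141.51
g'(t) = 16.8*t^3 + 16.74*t^2 - 4.58*t - 0.73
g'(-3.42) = -461.30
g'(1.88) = 161.46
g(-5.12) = 2079.86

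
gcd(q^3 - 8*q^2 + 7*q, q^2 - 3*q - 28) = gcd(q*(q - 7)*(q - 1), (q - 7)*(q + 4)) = q - 7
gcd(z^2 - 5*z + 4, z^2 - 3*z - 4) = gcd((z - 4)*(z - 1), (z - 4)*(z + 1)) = z - 4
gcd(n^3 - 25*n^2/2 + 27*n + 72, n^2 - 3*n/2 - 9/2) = n + 3/2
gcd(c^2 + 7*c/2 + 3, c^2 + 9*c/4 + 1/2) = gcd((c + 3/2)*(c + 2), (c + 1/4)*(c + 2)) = c + 2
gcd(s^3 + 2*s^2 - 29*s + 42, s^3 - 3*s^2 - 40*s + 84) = s - 2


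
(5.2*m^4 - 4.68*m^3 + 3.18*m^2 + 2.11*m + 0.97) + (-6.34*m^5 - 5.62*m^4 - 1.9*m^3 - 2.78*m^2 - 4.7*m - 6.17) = -6.34*m^5 - 0.42*m^4 - 6.58*m^3 + 0.4*m^2 - 2.59*m - 5.2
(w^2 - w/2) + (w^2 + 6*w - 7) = 2*w^2 + 11*w/2 - 7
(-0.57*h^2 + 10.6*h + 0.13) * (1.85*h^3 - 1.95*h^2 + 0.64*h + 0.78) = -1.0545*h^5 + 20.7215*h^4 - 20.7943*h^3 + 6.0859*h^2 + 8.3512*h + 0.1014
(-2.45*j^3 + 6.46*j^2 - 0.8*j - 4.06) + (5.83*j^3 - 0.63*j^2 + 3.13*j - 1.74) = 3.38*j^3 + 5.83*j^2 + 2.33*j - 5.8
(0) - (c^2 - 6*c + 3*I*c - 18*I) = -c^2 + 6*c - 3*I*c + 18*I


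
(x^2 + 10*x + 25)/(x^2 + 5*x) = (x + 5)/x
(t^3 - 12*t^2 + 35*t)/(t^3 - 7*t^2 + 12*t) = (t^2 - 12*t + 35)/(t^2 - 7*t + 12)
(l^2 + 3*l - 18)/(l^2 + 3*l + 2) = (l^2 + 3*l - 18)/(l^2 + 3*l + 2)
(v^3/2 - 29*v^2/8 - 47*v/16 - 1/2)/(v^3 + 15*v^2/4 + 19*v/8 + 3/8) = (v - 8)/(2*(v + 3))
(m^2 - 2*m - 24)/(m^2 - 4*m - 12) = (m + 4)/(m + 2)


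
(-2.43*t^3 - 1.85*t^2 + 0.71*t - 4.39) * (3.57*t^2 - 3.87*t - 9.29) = -8.6751*t^5 + 2.7996*t^4 + 32.2689*t^3 - 1.2335*t^2 + 10.3934*t + 40.7831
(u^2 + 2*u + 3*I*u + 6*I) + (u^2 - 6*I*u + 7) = 2*u^2 + 2*u - 3*I*u + 7 + 6*I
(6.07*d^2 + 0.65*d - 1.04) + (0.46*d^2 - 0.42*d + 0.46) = 6.53*d^2 + 0.23*d - 0.58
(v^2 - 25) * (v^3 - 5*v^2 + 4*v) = v^5 - 5*v^4 - 21*v^3 + 125*v^2 - 100*v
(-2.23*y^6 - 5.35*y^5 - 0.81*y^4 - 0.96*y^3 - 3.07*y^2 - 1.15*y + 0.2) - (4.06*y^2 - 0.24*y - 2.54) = -2.23*y^6 - 5.35*y^5 - 0.81*y^4 - 0.96*y^3 - 7.13*y^2 - 0.91*y + 2.74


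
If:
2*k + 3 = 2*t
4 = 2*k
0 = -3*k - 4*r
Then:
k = 2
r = -3/2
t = 7/2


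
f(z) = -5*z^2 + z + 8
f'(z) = 1 - 10*z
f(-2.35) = -21.96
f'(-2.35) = 24.50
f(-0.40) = 6.80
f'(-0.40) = 5.00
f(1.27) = 1.21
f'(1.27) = -11.70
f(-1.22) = -0.66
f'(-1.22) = 13.20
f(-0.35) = 7.04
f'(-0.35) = 4.50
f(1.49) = -1.61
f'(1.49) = -13.90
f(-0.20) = 7.60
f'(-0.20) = 3.00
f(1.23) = 1.67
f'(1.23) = -11.30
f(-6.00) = -178.00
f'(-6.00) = 61.00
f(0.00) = 8.00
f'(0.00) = 1.00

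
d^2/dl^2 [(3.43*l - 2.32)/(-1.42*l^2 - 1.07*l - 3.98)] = (-(2.84*l + 1.07)*(3.43*l - 2.32)*(5.68*l + 2.14) + (29.2236*l + 0.751400000000002)*(1.42*l^2 + 1.07*l + 3.98))/(1.42*l^2 + 1.07*l + 3.98)^3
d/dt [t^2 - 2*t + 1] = 2*t - 2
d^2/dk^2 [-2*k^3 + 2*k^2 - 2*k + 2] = 4 - 12*k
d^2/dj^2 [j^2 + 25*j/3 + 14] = 2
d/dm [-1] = 0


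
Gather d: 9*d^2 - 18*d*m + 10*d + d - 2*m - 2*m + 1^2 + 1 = 9*d^2 + d*(11 - 18*m) - 4*m + 2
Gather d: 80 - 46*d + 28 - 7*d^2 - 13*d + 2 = -7*d^2 - 59*d + 110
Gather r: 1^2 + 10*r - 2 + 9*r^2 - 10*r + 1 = 9*r^2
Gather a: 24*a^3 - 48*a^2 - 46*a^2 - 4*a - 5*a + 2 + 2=24*a^3 - 94*a^2 - 9*a + 4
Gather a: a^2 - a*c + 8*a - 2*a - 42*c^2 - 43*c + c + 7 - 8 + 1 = a^2 + a*(6 - c) - 42*c^2 - 42*c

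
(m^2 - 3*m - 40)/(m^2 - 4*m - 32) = (m + 5)/(m + 4)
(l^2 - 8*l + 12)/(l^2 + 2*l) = (l^2 - 8*l + 12)/(l*(l + 2))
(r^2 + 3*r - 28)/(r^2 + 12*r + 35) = (r - 4)/(r + 5)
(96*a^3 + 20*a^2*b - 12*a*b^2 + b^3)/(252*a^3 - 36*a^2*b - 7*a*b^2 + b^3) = (16*a^2 + 6*a*b - b^2)/(42*a^2 + a*b - b^2)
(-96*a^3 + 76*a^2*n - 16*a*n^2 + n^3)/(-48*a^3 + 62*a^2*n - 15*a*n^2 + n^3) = (2*a - n)/(a - n)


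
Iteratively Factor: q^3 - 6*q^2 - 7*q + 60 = (q + 3)*(q^2 - 9*q + 20) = (q - 5)*(q + 3)*(q - 4)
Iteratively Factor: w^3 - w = (w)*(w^2 - 1) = w*(w - 1)*(w + 1)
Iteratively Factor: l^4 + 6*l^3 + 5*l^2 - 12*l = (l - 1)*(l^3 + 7*l^2 + 12*l) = (l - 1)*(l + 4)*(l^2 + 3*l) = (l - 1)*(l + 3)*(l + 4)*(l)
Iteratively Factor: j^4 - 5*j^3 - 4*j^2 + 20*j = (j - 2)*(j^3 - 3*j^2 - 10*j) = (j - 2)*(j + 2)*(j^2 - 5*j) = (j - 5)*(j - 2)*(j + 2)*(j)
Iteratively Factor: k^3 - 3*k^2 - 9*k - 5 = (k + 1)*(k^2 - 4*k - 5) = (k + 1)^2*(k - 5)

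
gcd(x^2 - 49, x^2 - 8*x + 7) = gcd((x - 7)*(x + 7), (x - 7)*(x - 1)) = x - 7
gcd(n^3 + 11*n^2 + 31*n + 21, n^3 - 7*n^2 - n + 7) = n + 1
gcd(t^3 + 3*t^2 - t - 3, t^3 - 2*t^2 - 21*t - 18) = t^2 + 4*t + 3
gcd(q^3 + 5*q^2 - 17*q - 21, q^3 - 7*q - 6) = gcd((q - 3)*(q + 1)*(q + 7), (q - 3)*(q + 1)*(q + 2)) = q^2 - 2*q - 3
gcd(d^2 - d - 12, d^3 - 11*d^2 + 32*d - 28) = 1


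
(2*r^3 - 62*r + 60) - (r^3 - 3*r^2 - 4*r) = r^3 + 3*r^2 - 58*r + 60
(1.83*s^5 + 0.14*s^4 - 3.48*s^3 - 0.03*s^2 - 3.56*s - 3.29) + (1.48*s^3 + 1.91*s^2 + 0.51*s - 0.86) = 1.83*s^5 + 0.14*s^4 - 2.0*s^3 + 1.88*s^2 - 3.05*s - 4.15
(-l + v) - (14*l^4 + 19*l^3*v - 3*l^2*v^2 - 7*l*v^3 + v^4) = -14*l^4 - 19*l^3*v + 3*l^2*v^2 + 7*l*v^3 - l - v^4 + v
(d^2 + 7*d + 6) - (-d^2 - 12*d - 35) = 2*d^2 + 19*d + 41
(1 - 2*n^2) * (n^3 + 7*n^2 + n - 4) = -2*n^5 - 14*n^4 - n^3 + 15*n^2 + n - 4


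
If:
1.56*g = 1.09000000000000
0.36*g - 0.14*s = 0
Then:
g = 0.70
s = 1.80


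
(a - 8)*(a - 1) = a^2 - 9*a + 8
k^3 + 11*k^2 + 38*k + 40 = (k + 2)*(k + 4)*(k + 5)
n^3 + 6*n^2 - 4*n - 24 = (n - 2)*(n + 2)*(n + 6)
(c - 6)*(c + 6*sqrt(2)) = c^2 - 6*c + 6*sqrt(2)*c - 36*sqrt(2)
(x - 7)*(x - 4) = x^2 - 11*x + 28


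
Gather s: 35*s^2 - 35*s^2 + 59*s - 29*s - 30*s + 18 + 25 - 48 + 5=0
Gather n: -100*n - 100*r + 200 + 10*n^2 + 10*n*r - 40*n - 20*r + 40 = 10*n^2 + n*(10*r - 140) - 120*r + 240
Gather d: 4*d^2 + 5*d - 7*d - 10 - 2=4*d^2 - 2*d - 12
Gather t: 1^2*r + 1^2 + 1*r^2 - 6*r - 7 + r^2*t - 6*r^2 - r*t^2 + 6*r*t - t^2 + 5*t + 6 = -5*r^2 - 5*r + t^2*(-r - 1) + t*(r^2 + 6*r + 5)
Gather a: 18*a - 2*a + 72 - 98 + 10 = 16*a - 16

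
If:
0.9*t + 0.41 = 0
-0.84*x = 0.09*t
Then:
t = -0.46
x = 0.05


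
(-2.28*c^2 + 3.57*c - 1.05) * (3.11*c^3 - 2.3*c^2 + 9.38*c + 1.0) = -7.0908*c^5 + 16.3467*c^4 - 32.8629*c^3 + 33.6216*c^2 - 6.279*c - 1.05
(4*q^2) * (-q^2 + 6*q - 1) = -4*q^4 + 24*q^3 - 4*q^2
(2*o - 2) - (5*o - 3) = 1 - 3*o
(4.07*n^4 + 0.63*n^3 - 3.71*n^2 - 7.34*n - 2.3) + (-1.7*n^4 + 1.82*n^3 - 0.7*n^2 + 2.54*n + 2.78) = 2.37*n^4 + 2.45*n^3 - 4.41*n^2 - 4.8*n + 0.48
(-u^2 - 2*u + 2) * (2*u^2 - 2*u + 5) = -2*u^4 - 2*u^3 + 3*u^2 - 14*u + 10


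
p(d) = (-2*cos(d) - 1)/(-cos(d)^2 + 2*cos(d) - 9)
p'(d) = (-2*sin(d)*cos(d) + 2*sin(d))*(-2*cos(d) - 1)/(-cos(d)^2 + 2*cos(d) - 9)^2 + 2*sin(d)/(-cos(d)^2 + 2*cos(d) - 9) = 2*(cos(d)^2 + cos(d) - 10)*sin(d)/(sin(d)^2 + 2*cos(d) - 10)^2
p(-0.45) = 0.35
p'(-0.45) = 0.11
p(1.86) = 0.04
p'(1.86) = -0.21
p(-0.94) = 0.27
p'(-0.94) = 0.22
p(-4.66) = 0.10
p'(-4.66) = -0.24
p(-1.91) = 0.03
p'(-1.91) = 0.20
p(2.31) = -0.03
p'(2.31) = -0.13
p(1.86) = 0.04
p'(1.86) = -0.21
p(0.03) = 0.37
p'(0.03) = -0.01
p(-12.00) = 0.33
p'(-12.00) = -0.14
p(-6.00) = 0.36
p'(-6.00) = -0.07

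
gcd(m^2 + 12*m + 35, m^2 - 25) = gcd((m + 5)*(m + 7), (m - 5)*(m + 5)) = m + 5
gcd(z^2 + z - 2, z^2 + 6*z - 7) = z - 1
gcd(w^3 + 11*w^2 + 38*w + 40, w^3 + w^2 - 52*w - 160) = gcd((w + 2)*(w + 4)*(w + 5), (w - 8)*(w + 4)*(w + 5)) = w^2 + 9*w + 20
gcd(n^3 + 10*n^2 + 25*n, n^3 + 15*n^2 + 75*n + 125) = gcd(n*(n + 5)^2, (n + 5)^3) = n^2 + 10*n + 25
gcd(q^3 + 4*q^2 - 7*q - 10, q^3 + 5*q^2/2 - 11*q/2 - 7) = q^2 - q - 2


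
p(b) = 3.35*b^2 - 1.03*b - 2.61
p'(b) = 6.7*b - 1.03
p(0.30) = -2.62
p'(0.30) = 0.98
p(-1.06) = 2.25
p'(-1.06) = -8.13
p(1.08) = 0.19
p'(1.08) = 6.21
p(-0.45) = -1.47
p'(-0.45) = -4.04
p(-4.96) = 84.91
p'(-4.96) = -34.26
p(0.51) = -2.26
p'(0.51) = 2.39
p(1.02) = -0.18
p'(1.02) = 5.80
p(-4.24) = 61.98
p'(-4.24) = -29.44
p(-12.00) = 492.15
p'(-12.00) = -81.43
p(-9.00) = 278.01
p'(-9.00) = -61.33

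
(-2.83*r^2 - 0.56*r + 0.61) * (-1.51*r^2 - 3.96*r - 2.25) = 4.2733*r^4 + 12.0524*r^3 + 7.664*r^2 - 1.1556*r - 1.3725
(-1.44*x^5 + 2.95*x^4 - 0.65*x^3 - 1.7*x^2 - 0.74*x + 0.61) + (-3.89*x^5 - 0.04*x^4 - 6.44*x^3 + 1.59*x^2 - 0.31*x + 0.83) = -5.33*x^5 + 2.91*x^4 - 7.09*x^3 - 0.11*x^2 - 1.05*x + 1.44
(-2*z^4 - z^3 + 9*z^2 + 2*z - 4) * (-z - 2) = 2*z^5 + 5*z^4 - 7*z^3 - 20*z^2 + 8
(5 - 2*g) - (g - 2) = 7 - 3*g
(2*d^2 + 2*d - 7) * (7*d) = 14*d^3 + 14*d^2 - 49*d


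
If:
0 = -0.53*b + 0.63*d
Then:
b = 1.18867924528302*d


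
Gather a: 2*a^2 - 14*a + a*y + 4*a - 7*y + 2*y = 2*a^2 + a*(y - 10) - 5*y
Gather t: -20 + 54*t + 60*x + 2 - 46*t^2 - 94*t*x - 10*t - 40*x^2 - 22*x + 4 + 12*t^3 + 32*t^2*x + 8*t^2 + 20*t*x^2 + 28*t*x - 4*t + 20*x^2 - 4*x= 12*t^3 + t^2*(32*x - 38) + t*(20*x^2 - 66*x + 40) - 20*x^2 + 34*x - 14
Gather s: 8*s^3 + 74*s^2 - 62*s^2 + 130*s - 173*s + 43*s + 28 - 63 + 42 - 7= 8*s^3 + 12*s^2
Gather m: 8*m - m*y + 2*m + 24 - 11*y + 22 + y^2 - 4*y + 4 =m*(10 - y) + y^2 - 15*y + 50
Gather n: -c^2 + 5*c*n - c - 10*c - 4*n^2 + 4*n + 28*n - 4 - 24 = -c^2 - 11*c - 4*n^2 + n*(5*c + 32) - 28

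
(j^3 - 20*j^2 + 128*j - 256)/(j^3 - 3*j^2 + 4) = (j^3 - 20*j^2 + 128*j - 256)/(j^3 - 3*j^2 + 4)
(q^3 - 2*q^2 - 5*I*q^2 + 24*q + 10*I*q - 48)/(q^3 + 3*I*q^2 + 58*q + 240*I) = (q^2 + q*(-2 + 3*I) - 6*I)/(q^2 + 11*I*q - 30)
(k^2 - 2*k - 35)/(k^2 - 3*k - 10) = (-k^2 + 2*k + 35)/(-k^2 + 3*k + 10)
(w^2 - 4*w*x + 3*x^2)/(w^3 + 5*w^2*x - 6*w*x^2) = (w - 3*x)/(w*(w + 6*x))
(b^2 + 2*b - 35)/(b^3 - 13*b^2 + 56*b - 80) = (b + 7)/(b^2 - 8*b + 16)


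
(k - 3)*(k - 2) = k^2 - 5*k + 6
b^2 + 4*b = b*(b + 4)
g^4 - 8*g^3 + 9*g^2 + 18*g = g*(g - 6)*(g - 3)*(g + 1)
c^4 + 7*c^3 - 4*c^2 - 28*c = c*(c - 2)*(c + 2)*(c + 7)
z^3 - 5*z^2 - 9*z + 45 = (z - 5)*(z - 3)*(z + 3)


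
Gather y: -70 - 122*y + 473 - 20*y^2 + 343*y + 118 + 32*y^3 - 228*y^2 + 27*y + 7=32*y^3 - 248*y^2 + 248*y + 528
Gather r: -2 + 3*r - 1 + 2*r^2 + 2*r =2*r^2 + 5*r - 3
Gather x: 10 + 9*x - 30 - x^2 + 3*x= -x^2 + 12*x - 20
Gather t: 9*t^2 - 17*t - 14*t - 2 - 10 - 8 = 9*t^2 - 31*t - 20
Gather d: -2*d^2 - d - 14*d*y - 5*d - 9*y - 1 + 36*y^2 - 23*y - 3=-2*d^2 + d*(-14*y - 6) + 36*y^2 - 32*y - 4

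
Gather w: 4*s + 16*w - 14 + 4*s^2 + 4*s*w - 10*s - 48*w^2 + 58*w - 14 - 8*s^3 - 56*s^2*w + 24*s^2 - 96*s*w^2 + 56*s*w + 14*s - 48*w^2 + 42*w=-8*s^3 + 28*s^2 + 8*s + w^2*(-96*s - 96) + w*(-56*s^2 + 60*s + 116) - 28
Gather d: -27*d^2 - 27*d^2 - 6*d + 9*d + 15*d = -54*d^2 + 18*d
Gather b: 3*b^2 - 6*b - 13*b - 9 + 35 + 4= 3*b^2 - 19*b + 30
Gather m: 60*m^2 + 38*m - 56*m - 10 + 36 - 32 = 60*m^2 - 18*m - 6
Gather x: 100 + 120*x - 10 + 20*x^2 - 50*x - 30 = 20*x^2 + 70*x + 60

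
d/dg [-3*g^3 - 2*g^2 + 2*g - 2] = -9*g^2 - 4*g + 2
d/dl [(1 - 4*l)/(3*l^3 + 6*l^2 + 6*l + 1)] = (24*l^3 + 15*l^2 - 12*l - 10)/(9*l^6 + 36*l^5 + 72*l^4 + 78*l^3 + 48*l^2 + 12*l + 1)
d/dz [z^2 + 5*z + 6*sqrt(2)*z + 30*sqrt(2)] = 2*z + 5 + 6*sqrt(2)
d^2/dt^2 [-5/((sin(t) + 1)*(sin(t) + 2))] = 5*(4*sin(t)^3 + 5*sin(t)^2 - 10*sin(t) - 14)/((sin(t) + 1)^2*(sin(t) + 2)^3)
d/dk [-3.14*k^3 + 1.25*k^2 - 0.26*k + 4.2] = -9.42*k^2 + 2.5*k - 0.26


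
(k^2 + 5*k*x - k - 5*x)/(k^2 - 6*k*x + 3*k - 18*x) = (k^2 + 5*k*x - k - 5*x)/(k^2 - 6*k*x + 3*k - 18*x)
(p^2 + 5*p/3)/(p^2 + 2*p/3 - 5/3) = p/(p - 1)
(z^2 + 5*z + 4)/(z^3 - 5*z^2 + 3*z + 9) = (z + 4)/(z^2 - 6*z + 9)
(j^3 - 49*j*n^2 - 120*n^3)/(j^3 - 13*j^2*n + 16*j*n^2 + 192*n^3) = (j + 5*n)/(j - 8*n)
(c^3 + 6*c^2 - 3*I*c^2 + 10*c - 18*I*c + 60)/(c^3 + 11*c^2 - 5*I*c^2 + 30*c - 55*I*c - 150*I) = (c + 2*I)/(c + 5)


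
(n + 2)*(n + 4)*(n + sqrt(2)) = n^3 + sqrt(2)*n^2 + 6*n^2 + 8*n + 6*sqrt(2)*n + 8*sqrt(2)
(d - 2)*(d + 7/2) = d^2 + 3*d/2 - 7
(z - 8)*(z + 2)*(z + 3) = z^3 - 3*z^2 - 34*z - 48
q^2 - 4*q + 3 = (q - 3)*(q - 1)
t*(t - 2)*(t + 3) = t^3 + t^2 - 6*t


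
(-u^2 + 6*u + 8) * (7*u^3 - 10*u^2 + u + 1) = -7*u^5 + 52*u^4 - 5*u^3 - 75*u^2 + 14*u + 8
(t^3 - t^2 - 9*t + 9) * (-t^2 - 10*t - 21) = -t^5 - 9*t^4 - 2*t^3 + 102*t^2 + 99*t - 189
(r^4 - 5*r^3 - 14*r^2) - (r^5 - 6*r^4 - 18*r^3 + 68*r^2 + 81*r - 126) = -r^5 + 7*r^4 + 13*r^3 - 82*r^2 - 81*r + 126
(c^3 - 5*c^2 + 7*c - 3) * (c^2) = c^5 - 5*c^4 + 7*c^3 - 3*c^2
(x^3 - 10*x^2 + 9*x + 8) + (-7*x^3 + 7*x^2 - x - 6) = -6*x^3 - 3*x^2 + 8*x + 2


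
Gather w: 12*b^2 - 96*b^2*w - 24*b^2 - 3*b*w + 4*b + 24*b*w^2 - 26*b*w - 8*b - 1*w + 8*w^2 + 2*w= -12*b^2 - 4*b + w^2*(24*b + 8) + w*(-96*b^2 - 29*b + 1)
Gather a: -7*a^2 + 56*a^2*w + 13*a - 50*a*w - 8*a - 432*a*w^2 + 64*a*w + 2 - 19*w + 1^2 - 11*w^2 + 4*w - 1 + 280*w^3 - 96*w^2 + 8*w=a^2*(56*w - 7) + a*(-432*w^2 + 14*w + 5) + 280*w^3 - 107*w^2 - 7*w + 2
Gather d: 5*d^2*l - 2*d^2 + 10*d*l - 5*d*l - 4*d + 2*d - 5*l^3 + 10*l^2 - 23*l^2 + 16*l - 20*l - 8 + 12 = d^2*(5*l - 2) + d*(5*l - 2) - 5*l^3 - 13*l^2 - 4*l + 4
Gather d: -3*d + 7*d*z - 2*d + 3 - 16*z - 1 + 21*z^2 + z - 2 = d*(7*z - 5) + 21*z^2 - 15*z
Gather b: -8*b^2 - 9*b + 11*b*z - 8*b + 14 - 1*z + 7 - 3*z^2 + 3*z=-8*b^2 + b*(11*z - 17) - 3*z^2 + 2*z + 21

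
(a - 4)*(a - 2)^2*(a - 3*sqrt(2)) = a^4 - 8*a^3 - 3*sqrt(2)*a^3 + 20*a^2 + 24*sqrt(2)*a^2 - 60*sqrt(2)*a - 16*a + 48*sqrt(2)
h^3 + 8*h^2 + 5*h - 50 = (h - 2)*(h + 5)^2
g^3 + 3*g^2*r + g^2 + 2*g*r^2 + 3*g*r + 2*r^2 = (g + 1)*(g + r)*(g + 2*r)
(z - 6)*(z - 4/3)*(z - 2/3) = z^3 - 8*z^2 + 116*z/9 - 16/3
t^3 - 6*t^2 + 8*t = t*(t - 4)*(t - 2)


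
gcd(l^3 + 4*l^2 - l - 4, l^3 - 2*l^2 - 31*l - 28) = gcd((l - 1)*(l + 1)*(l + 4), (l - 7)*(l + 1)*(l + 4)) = l^2 + 5*l + 4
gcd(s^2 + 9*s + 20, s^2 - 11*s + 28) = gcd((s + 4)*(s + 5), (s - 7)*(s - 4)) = 1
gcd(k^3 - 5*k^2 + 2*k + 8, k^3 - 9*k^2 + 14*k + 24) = k^2 - 3*k - 4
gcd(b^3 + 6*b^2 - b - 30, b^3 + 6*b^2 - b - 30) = b^3 + 6*b^2 - b - 30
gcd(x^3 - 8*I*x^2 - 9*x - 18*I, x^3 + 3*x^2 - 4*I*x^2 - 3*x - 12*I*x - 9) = x - 3*I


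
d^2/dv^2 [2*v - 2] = 0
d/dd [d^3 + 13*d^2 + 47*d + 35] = 3*d^2 + 26*d + 47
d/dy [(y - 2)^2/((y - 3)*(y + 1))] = 2*(y^2 - 7*y + 10)/(y^4 - 4*y^3 - 2*y^2 + 12*y + 9)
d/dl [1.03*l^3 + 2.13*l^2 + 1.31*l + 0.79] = 3.09*l^2 + 4.26*l + 1.31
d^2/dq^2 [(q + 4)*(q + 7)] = 2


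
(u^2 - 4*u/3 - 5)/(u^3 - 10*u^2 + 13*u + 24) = (u + 5/3)/(u^2 - 7*u - 8)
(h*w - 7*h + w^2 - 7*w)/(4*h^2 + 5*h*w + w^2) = (w - 7)/(4*h + w)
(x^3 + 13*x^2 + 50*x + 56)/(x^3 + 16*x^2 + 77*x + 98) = (x + 4)/(x + 7)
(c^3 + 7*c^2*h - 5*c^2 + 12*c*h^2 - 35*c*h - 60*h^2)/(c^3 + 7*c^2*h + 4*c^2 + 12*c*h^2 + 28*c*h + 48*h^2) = (c - 5)/(c + 4)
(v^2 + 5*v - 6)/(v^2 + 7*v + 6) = (v - 1)/(v + 1)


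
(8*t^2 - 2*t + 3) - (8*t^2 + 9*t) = 3 - 11*t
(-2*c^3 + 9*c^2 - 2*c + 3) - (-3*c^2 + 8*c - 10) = -2*c^3 + 12*c^2 - 10*c + 13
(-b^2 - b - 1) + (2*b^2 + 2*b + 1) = b^2 + b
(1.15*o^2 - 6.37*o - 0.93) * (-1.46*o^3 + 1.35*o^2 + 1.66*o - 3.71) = -1.679*o^5 + 10.8527*o^4 - 5.3327*o^3 - 16.0962*o^2 + 22.0889*o + 3.4503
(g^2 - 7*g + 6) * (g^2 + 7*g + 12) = g^4 - 31*g^2 - 42*g + 72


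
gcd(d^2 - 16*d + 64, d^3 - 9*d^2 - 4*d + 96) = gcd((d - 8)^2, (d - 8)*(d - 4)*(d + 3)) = d - 8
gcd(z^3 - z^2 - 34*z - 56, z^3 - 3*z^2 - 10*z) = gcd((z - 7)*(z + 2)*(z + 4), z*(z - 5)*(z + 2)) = z + 2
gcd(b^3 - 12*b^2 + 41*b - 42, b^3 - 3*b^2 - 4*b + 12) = b^2 - 5*b + 6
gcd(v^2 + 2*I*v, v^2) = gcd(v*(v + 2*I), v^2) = v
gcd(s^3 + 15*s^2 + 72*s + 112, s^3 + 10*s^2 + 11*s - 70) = s + 7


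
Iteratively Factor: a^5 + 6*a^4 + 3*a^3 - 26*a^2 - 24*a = (a - 2)*(a^4 + 8*a^3 + 19*a^2 + 12*a) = a*(a - 2)*(a^3 + 8*a^2 + 19*a + 12) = a*(a - 2)*(a + 3)*(a^2 + 5*a + 4) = a*(a - 2)*(a + 1)*(a + 3)*(a + 4)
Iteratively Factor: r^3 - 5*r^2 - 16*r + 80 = (r - 4)*(r^2 - r - 20) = (r - 5)*(r - 4)*(r + 4)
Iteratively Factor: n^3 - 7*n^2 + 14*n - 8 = (n - 2)*(n^2 - 5*n + 4) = (n - 4)*(n - 2)*(n - 1)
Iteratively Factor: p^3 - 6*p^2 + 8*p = (p)*(p^2 - 6*p + 8) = p*(p - 4)*(p - 2)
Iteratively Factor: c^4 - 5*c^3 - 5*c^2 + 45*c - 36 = (c + 3)*(c^3 - 8*c^2 + 19*c - 12) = (c - 3)*(c + 3)*(c^2 - 5*c + 4) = (c - 3)*(c - 1)*(c + 3)*(c - 4)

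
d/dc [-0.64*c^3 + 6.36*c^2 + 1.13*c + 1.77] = -1.92*c^2 + 12.72*c + 1.13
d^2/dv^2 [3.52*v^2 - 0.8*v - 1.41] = 7.04000000000000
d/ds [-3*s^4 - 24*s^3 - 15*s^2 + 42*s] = -12*s^3 - 72*s^2 - 30*s + 42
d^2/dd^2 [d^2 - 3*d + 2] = 2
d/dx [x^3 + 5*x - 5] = 3*x^2 + 5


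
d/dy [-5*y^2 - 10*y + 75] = -10*y - 10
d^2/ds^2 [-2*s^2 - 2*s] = -4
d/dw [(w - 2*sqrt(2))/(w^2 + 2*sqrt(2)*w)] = (-w^2 + 4*sqrt(2)*w + 8)/(w^2*(w^2 + 4*sqrt(2)*w + 8))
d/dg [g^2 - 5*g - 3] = 2*g - 5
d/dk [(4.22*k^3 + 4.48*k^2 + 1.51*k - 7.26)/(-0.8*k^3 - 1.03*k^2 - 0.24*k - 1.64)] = (-0.762599999999999*k^4 + 0.390400000000001*k^3 - 37.7063*k^2 - 29.65*k - 4.2188)/(0.64*k^6 + 1.648*k^5 + 1.4449*k^4 + 3.1184*k^3 + 3.436*k^2 + 0.7872*k + 2.6896)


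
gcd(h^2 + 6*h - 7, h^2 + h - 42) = h + 7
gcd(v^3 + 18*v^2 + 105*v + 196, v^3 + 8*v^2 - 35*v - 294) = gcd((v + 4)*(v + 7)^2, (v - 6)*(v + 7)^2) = v^2 + 14*v + 49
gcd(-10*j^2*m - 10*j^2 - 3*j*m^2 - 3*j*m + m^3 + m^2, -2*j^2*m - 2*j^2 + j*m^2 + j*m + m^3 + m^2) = 2*j*m + 2*j + m^2 + m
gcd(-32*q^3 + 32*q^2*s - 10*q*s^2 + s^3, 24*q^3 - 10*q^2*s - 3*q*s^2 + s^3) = 8*q^2 - 6*q*s + s^2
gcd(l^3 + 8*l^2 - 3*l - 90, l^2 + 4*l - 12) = l + 6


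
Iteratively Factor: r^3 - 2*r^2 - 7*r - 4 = (r + 1)*(r^2 - 3*r - 4) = (r + 1)^2*(r - 4)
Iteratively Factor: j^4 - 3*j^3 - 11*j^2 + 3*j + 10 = (j + 1)*(j^3 - 4*j^2 - 7*j + 10) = (j - 1)*(j + 1)*(j^2 - 3*j - 10) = (j - 5)*(j - 1)*(j + 1)*(j + 2)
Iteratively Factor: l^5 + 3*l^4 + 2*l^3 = (l)*(l^4 + 3*l^3 + 2*l^2) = l^2*(l^3 + 3*l^2 + 2*l) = l^2*(l + 1)*(l^2 + 2*l) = l^3*(l + 1)*(l + 2)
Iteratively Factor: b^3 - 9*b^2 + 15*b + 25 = (b + 1)*(b^2 - 10*b + 25) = (b - 5)*(b + 1)*(b - 5)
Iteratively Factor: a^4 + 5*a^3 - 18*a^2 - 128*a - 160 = (a + 4)*(a^3 + a^2 - 22*a - 40) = (a + 2)*(a + 4)*(a^2 - a - 20) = (a - 5)*(a + 2)*(a + 4)*(a + 4)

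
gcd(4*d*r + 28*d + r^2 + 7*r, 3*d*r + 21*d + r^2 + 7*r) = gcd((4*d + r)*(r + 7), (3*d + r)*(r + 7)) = r + 7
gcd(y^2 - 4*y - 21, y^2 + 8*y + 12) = 1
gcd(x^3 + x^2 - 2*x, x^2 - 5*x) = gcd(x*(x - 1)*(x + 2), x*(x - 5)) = x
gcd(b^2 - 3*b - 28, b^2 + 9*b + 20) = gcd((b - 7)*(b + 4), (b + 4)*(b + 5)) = b + 4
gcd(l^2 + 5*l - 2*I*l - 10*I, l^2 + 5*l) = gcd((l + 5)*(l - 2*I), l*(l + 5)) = l + 5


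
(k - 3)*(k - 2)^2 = k^3 - 7*k^2 + 16*k - 12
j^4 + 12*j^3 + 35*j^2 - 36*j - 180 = (j - 2)*(j + 3)*(j + 5)*(j + 6)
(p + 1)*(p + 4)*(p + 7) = p^3 + 12*p^2 + 39*p + 28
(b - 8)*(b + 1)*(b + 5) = b^3 - 2*b^2 - 43*b - 40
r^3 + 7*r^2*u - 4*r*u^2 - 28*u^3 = (r - 2*u)*(r + 2*u)*(r + 7*u)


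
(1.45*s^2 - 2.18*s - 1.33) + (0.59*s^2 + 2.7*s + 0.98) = 2.04*s^2 + 0.52*s - 0.35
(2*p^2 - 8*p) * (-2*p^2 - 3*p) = -4*p^4 + 10*p^3 + 24*p^2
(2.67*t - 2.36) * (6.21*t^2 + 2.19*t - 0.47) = 16.5807*t^3 - 8.8083*t^2 - 6.4233*t + 1.1092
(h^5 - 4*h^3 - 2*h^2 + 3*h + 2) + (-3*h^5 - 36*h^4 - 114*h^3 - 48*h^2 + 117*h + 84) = -2*h^5 - 36*h^4 - 118*h^3 - 50*h^2 + 120*h + 86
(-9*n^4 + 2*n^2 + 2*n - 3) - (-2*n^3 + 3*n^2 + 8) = -9*n^4 + 2*n^3 - n^2 + 2*n - 11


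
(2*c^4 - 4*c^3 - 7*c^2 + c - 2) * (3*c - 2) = 6*c^5 - 16*c^4 - 13*c^3 + 17*c^2 - 8*c + 4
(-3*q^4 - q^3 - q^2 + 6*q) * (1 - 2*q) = 6*q^5 - q^4 + q^3 - 13*q^2 + 6*q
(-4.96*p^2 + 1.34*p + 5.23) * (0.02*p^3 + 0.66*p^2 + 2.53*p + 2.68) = -0.0992*p^5 - 3.2468*p^4 - 11.5598*p^3 - 6.4508*p^2 + 16.8231*p + 14.0164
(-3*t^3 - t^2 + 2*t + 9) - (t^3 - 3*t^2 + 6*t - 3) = -4*t^3 + 2*t^2 - 4*t + 12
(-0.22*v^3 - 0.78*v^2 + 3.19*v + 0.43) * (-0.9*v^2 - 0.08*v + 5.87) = 0.198*v^5 + 0.7196*v^4 - 4.1*v^3 - 5.2208*v^2 + 18.6909*v + 2.5241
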